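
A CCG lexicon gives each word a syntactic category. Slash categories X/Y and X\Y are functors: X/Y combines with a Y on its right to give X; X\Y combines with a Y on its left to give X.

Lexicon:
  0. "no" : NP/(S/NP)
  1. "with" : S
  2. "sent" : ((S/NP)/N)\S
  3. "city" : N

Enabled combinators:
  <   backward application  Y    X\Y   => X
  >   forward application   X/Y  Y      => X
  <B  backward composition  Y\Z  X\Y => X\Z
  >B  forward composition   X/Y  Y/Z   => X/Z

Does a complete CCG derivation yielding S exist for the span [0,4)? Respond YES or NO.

NP/(S/NP) S ((S/NP)/N)\S N
CKY chart[0,4] = {NP}; S ∉ chart

NO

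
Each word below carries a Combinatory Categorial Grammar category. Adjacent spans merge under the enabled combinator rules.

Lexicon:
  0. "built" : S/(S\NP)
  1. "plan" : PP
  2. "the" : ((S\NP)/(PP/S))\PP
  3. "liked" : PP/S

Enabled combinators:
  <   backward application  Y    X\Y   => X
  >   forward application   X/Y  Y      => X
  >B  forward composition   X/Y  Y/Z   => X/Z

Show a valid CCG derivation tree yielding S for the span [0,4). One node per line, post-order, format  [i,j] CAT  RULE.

[0,4] S   >
  [0,1] "built" : S/(S\NP)
  [1,4] S\NP   >
    [1,3] (S\NP)/(PP/S)   <
      [1,2] "plan" : PP
      [2,3] "the" : ((S\NP)/(PP/S))\PP
    [3,4] "liked" : PP/S

[0,1] S/(S\NP)  lex  "built"
[1,2] PP  lex  "plan"
[2,3] ((S\NP)/(PP/S))\PP  lex  "the"
[1,3] (S\NP)/(PP/S)  <  k=2
[3,4] PP/S  lex  "liked"
[1,4] S\NP  >  k=3
[0,4] S  >  k=1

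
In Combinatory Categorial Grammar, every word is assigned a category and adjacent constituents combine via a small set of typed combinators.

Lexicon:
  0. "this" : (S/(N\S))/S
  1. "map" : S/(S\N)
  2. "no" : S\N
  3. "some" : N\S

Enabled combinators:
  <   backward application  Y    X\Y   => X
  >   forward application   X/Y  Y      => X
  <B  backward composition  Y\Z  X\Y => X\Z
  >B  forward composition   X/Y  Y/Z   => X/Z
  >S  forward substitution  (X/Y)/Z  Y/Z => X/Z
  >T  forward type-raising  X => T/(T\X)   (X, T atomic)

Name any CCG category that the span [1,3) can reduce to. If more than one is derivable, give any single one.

[0,4] S   >
  [0,3] S/(N\S)   >
    [0,1] "this" : (S/(N\S))/S
    [1,3] S   >
      [1,2] "map" : S/(S\N)
      [2,3] "no" : S\N
  [3,4] "some" : N\S

S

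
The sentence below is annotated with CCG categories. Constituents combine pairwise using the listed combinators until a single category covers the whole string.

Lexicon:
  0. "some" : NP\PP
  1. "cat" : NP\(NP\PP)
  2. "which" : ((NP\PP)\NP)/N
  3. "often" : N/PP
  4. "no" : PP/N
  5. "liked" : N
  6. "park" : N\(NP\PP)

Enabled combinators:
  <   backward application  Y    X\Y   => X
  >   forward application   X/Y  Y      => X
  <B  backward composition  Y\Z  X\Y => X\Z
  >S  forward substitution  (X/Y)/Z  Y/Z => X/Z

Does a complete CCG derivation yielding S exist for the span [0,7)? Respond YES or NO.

NO

NP\PP NP\(NP\PP) ((NP\PP)\NP)/N N/PP PP/N N N\(NP\PP)
CKY chart[0,7] = {N}; S ∉ chart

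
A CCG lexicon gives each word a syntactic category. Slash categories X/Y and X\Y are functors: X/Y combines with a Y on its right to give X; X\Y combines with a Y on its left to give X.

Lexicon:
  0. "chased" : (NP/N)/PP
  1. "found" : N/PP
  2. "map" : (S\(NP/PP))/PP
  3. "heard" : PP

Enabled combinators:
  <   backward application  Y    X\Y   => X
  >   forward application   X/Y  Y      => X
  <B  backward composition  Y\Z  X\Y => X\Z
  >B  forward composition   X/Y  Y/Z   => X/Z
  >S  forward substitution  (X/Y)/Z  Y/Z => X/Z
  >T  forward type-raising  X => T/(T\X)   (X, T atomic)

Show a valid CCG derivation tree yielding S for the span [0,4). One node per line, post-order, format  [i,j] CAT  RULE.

[0,4] S   <
  [0,2] NP/PP   >S
    [0,1] "chased" : (NP/N)/PP
    [1,2] "found" : N/PP
  [2,4] S\(NP/PP)   >
    [2,3] "map" : (S\(NP/PP))/PP
    [3,4] "heard" : PP

[0,1] (NP/N)/PP  lex  "chased"
[1,2] N/PP  lex  "found"
[0,2] NP/PP  >S  k=1
[2,3] (S\(NP/PP))/PP  lex  "map"
[3,4] PP  lex  "heard"
[2,4] S\(NP/PP)  >  k=3
[0,4] S  <  k=2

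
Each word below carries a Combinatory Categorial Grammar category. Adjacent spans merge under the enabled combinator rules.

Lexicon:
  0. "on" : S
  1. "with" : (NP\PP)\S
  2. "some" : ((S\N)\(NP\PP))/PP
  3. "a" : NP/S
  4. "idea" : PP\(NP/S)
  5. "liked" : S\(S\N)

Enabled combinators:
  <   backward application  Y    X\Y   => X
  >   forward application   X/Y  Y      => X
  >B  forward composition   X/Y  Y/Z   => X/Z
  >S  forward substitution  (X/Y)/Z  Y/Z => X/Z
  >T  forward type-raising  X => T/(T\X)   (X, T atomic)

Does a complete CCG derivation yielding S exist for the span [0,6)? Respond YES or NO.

YES

[0,6] S   <
  [0,5] S\N   <
    [0,2] NP\PP   <
      [0,1] "on" : S
      [1,2] "with" : (NP\PP)\S
    [2,5] (S\N)\(NP\PP)   >
      [2,3] "some" : ((S\N)\(NP\PP))/PP
      [3,5] PP   <
        [3,4] "a" : NP/S
        [4,5] "idea" : PP\(NP/S)
  [5,6] "liked" : S\(S\N)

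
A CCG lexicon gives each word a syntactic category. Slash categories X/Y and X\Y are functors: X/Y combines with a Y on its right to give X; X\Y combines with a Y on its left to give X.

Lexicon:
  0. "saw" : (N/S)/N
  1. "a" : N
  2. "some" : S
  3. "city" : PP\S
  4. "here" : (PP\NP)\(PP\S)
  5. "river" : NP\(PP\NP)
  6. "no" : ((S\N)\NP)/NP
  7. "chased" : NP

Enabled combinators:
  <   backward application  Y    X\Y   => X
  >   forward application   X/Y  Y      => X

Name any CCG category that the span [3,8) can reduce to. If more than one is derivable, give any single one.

S\N

[0,8] S   <
  [0,3] N   >
    [0,2] N/S   >
      [0,1] "saw" : (N/S)/N
      [1,2] "a" : N
    [2,3] "some" : S
  [3,8] S\N   <
    [3,6] NP   <
      [3,5] PP\NP   <
        [3,4] "city" : PP\S
        [4,5] "here" : (PP\NP)\(PP\S)
      [5,6] "river" : NP\(PP\NP)
    [6,8] (S\N)\NP   >
      [6,7] "no" : ((S\N)\NP)/NP
      [7,8] "chased" : NP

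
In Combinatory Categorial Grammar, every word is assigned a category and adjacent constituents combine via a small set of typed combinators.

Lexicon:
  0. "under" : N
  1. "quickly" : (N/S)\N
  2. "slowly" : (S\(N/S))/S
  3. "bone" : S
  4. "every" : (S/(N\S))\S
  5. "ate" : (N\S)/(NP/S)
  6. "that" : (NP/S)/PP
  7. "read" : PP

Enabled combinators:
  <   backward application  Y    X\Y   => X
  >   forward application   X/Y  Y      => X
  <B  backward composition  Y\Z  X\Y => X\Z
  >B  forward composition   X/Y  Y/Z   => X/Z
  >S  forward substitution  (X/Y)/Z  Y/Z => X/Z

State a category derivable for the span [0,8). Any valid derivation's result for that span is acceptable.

S

[0,8] S   >
  [0,5] S/(N\S)   <
    [0,4] S   <
      [0,2] N/S   <
        [0,1] "under" : N
        [1,2] "quickly" : (N/S)\N
      [2,4] S\(N/S)   >
        [2,3] "slowly" : (S\(N/S))/S
        [3,4] "bone" : S
    [4,5] "every" : (S/(N\S))\S
  [5,8] N\S   >
    [5,6] "ate" : (N\S)/(NP/S)
    [6,8] NP/S   >
      [6,7] "that" : (NP/S)/PP
      [7,8] "read" : PP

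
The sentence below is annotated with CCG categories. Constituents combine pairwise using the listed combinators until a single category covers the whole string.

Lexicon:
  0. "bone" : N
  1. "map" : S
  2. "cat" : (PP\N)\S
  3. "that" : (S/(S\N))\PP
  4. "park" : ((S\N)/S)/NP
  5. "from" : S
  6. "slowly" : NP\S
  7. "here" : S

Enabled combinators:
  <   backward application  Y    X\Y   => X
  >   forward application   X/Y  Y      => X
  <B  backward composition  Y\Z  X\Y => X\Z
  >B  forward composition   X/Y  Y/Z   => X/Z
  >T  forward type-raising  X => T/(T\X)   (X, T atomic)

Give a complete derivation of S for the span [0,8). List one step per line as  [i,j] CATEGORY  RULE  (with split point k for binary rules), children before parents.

[0,1] N  lex  "bone"
[1,2] S  lex  "map"
[2,3] (PP\N)\S  lex  "cat"
[1,3] PP\N  <  k=2
[0,3] PP  <  k=1
[3,4] (S/(S\N))\PP  lex  "that"
[0,4] S/(S\N)  <  k=3
[4,5] ((S\N)/S)/NP  lex  "park"
[5,6] S  lex  "from"
[5,6] NP/(NP\S)  >T
[6,7] NP\S  lex  "slowly"
[5,7] NP  >  k=6
[4,7] (S\N)/S  >  k=5
[7,8] S  lex  "here"
[4,8] S\N  >  k=7
[0,8] S  >  k=4

[0,8] S   >
  [0,4] S/(S\N)   <
    [0,3] PP   <
      [0,1] "bone" : N
      [1,3] PP\N   <
        [1,2] "map" : S
        [2,3] "cat" : (PP\N)\S
    [3,4] "that" : (S/(S\N))\PP
  [4,8] S\N   >
    [4,7] (S\N)/S   >
      [4,5] "park" : ((S\N)/S)/NP
      [5,7] NP   >
        [5,6] NP/(NP\S)   >T
          [5,6] "from" : S
        [6,7] "slowly" : NP\S
    [7,8] "here" : S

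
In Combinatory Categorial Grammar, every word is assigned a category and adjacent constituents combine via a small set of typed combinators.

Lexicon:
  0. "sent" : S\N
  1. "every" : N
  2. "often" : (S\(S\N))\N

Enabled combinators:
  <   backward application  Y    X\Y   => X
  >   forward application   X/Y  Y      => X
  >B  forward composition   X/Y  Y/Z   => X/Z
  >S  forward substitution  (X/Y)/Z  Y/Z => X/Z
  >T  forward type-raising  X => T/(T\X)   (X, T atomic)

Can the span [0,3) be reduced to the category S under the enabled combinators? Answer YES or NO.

YES

[0,3] S   <
  [0,1] "sent" : S\N
  [1,3] S\(S\N)   <
    [1,2] "every" : N
    [2,3] "often" : (S\(S\N))\N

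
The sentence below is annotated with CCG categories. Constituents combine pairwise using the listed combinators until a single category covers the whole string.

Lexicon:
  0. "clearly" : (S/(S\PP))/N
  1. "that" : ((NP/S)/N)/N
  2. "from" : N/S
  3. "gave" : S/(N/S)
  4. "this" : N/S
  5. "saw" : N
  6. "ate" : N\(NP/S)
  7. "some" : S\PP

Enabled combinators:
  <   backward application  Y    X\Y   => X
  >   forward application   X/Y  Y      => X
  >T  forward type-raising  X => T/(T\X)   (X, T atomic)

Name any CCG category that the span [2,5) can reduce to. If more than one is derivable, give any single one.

N

[0,8] S   >
  [0,7] S/(S\PP)   >
    [0,1] "clearly" : (S/(S\PP))/N
    [1,7] N   <
      [1,6] NP/S   >
        [1,5] (NP/S)/N   >
          [1,2] "that" : ((NP/S)/N)/N
          [2,5] N   >
            [2,3] "from" : N/S
            [3,5] S   >
              [3,4] "gave" : S/(N/S)
              [4,5] "this" : N/S
        [5,6] "saw" : N
      [6,7] "ate" : N\(NP/S)
  [7,8] "some" : S\PP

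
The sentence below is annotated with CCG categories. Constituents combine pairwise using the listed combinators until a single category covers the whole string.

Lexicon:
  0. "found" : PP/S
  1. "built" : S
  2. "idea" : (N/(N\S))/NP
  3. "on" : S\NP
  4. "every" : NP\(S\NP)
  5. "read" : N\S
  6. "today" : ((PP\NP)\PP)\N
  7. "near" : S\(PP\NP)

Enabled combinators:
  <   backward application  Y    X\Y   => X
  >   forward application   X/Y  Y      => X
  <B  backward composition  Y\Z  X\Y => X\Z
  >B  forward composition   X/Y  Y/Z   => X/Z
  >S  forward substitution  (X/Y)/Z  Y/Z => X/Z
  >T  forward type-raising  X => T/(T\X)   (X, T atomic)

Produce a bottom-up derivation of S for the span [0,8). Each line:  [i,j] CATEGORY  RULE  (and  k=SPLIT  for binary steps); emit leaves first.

[0,8] S   <
  [0,2] PP   >
    [0,1] "found" : PP/S
    [1,2] "built" : S
  [2,8] S\PP   <B
    [2,7] (PP\NP)\PP   <
      [2,6] N   >
        [2,5] N/(N\S)   >
          [2,3] "idea" : (N/(N\S))/NP
          [3,5] NP   <
            [3,4] "on" : S\NP
            [4,5] "every" : NP\(S\NP)
        [5,6] "read" : N\S
      [6,7] "today" : ((PP\NP)\PP)\N
    [7,8] "near" : S\(PP\NP)

[0,1] PP/S  lex  "found"
[1,2] S  lex  "built"
[0,2] PP  >  k=1
[2,3] (N/(N\S))/NP  lex  "idea"
[3,4] S\NP  lex  "on"
[4,5] NP\(S\NP)  lex  "every"
[3,5] NP  <  k=4
[2,5] N/(N\S)  >  k=3
[5,6] N\S  lex  "read"
[2,6] N  >  k=5
[6,7] ((PP\NP)\PP)\N  lex  "today"
[2,7] (PP\NP)\PP  <  k=6
[7,8] S\(PP\NP)  lex  "near"
[2,8] S\PP  <B  k=7
[0,8] S  <  k=2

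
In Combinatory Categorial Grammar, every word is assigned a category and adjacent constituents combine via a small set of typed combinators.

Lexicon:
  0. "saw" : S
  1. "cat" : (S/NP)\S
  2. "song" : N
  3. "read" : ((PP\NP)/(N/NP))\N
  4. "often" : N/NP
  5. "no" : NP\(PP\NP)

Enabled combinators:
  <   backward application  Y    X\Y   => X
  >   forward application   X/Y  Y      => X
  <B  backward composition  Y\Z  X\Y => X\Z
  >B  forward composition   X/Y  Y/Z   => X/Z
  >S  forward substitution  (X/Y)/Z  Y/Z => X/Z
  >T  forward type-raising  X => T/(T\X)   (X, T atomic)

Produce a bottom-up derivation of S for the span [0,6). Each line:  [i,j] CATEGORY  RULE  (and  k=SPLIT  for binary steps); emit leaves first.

[0,6] S   >
  [0,2] S/NP   <
    [0,1] "saw" : S
    [1,2] "cat" : (S/NP)\S
  [2,6] NP   <
    [2,5] PP\NP   >
      [2,4] (PP\NP)/(N/NP)   <
        [2,3] "song" : N
        [3,4] "read" : ((PP\NP)/(N/NP))\N
      [4,5] "often" : N/NP
    [5,6] "no" : NP\(PP\NP)

[0,1] S  lex  "saw"
[1,2] (S/NP)\S  lex  "cat"
[0,2] S/NP  <  k=1
[2,3] N  lex  "song"
[3,4] ((PP\NP)/(N/NP))\N  lex  "read"
[2,4] (PP\NP)/(N/NP)  <  k=3
[4,5] N/NP  lex  "often"
[2,5] PP\NP  >  k=4
[5,6] NP\(PP\NP)  lex  "no"
[2,6] NP  <  k=5
[0,6] S  >  k=2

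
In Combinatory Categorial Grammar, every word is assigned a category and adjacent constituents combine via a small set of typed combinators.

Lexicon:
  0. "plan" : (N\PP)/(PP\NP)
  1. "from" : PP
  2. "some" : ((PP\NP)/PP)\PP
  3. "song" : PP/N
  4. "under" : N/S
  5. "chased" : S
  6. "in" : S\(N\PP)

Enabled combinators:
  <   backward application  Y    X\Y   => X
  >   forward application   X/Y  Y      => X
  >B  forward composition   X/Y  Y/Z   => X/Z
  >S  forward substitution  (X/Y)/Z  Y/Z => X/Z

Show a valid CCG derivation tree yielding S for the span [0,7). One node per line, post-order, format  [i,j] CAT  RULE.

[0,7] S   <
  [0,6] N\PP   >
    [0,1] "plan" : (N\PP)/(PP\NP)
    [1,6] PP\NP   >
      [1,3] (PP\NP)/PP   <
        [1,2] "from" : PP
        [2,3] "some" : ((PP\NP)/PP)\PP
      [3,6] PP   >
        [3,4] "song" : PP/N
        [4,6] N   >
          [4,5] "under" : N/S
          [5,6] "chased" : S
  [6,7] "in" : S\(N\PP)

[0,1] (N\PP)/(PP\NP)  lex  "plan"
[1,2] PP  lex  "from"
[2,3] ((PP\NP)/PP)\PP  lex  "some"
[1,3] (PP\NP)/PP  <  k=2
[3,4] PP/N  lex  "song"
[4,5] N/S  lex  "under"
[5,6] S  lex  "chased"
[4,6] N  >  k=5
[3,6] PP  >  k=4
[1,6] PP\NP  >  k=3
[0,6] N\PP  >  k=1
[6,7] S\(N\PP)  lex  "in"
[0,7] S  <  k=6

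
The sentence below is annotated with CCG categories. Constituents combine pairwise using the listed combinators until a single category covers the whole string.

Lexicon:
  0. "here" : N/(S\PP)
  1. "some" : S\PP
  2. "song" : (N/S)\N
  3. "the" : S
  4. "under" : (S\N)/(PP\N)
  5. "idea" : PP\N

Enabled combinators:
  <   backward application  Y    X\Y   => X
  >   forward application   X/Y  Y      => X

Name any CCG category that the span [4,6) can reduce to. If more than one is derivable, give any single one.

[0,6] S   <
  [0,4] N   >
    [0,3] N/S   <
      [0,2] N   >
        [0,1] "here" : N/(S\PP)
        [1,2] "some" : S\PP
      [2,3] "song" : (N/S)\N
    [3,4] "the" : S
  [4,6] S\N   >
    [4,5] "under" : (S\N)/(PP\N)
    [5,6] "idea" : PP\N

S\N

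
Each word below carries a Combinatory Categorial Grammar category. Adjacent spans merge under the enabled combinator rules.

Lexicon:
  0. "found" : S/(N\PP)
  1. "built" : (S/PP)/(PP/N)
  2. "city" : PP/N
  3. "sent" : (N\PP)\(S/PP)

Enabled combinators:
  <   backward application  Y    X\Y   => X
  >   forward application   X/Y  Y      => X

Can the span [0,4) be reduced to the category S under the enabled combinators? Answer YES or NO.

[0,4] S   >
  [0,1] "found" : S/(N\PP)
  [1,4] N\PP   <
    [1,3] S/PP   >
      [1,2] "built" : (S/PP)/(PP/N)
      [2,3] "city" : PP/N
    [3,4] "sent" : (N\PP)\(S/PP)

YES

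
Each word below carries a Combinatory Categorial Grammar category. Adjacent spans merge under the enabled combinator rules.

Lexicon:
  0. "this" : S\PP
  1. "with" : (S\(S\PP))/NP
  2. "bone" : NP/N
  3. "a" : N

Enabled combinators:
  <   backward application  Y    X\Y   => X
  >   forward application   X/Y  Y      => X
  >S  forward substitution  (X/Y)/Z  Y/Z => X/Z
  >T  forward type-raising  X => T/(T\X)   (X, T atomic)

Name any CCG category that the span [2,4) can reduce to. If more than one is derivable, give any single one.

[0,4] S   <
  [0,1] "this" : S\PP
  [1,4] S\(S\PP)   >
    [1,2] "with" : (S\(S\PP))/NP
    [2,4] NP   >
      [2,3] "bone" : NP/N
      [3,4] "a" : N

NP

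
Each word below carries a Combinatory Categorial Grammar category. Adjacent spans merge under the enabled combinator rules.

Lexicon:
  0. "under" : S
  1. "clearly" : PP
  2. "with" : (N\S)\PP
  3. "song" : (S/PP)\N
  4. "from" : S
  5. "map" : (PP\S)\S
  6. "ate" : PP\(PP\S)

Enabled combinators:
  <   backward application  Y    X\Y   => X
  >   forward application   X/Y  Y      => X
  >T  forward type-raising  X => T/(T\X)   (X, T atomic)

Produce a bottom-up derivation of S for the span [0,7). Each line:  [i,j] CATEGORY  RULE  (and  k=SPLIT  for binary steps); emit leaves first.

[0,7] S   >
  [0,4] S/PP   <
    [0,3] N   <
      [0,1] "under" : S
      [1,3] N\S   <
        [1,2] "clearly" : PP
        [2,3] "with" : (N\S)\PP
    [3,4] "song" : (S/PP)\N
  [4,7] PP   <
    [4,6] PP\S   <
      [4,5] "from" : S
      [5,6] "map" : (PP\S)\S
    [6,7] "ate" : PP\(PP\S)

[0,1] S  lex  "under"
[1,2] PP  lex  "clearly"
[2,3] (N\S)\PP  lex  "with"
[1,3] N\S  <  k=2
[0,3] N  <  k=1
[3,4] (S/PP)\N  lex  "song"
[0,4] S/PP  <  k=3
[4,5] S  lex  "from"
[5,6] (PP\S)\S  lex  "map"
[4,6] PP\S  <  k=5
[6,7] PP\(PP\S)  lex  "ate"
[4,7] PP  <  k=6
[0,7] S  >  k=4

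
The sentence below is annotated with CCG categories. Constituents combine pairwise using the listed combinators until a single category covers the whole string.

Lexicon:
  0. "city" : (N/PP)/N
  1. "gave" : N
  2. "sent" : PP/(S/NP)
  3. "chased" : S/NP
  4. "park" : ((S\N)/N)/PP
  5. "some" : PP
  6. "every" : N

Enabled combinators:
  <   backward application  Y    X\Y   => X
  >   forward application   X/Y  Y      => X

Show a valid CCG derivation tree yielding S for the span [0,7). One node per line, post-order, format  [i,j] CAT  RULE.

[0,7] S   <
  [0,4] N   >
    [0,2] N/PP   >
      [0,1] "city" : (N/PP)/N
      [1,2] "gave" : N
    [2,4] PP   >
      [2,3] "sent" : PP/(S/NP)
      [3,4] "chased" : S/NP
  [4,7] S\N   >
    [4,6] (S\N)/N   >
      [4,5] "park" : ((S\N)/N)/PP
      [5,6] "some" : PP
    [6,7] "every" : N

[0,1] (N/PP)/N  lex  "city"
[1,2] N  lex  "gave"
[0,2] N/PP  >  k=1
[2,3] PP/(S/NP)  lex  "sent"
[3,4] S/NP  lex  "chased"
[2,4] PP  >  k=3
[0,4] N  >  k=2
[4,5] ((S\N)/N)/PP  lex  "park"
[5,6] PP  lex  "some"
[4,6] (S\N)/N  >  k=5
[6,7] N  lex  "every"
[4,7] S\N  >  k=6
[0,7] S  <  k=4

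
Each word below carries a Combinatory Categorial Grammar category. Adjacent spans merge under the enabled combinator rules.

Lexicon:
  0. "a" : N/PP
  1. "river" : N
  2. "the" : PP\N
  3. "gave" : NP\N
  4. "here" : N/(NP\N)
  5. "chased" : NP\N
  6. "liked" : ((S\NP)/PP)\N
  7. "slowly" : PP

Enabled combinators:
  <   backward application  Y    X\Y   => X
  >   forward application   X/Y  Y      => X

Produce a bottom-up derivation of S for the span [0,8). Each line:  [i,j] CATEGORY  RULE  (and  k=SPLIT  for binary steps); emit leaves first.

[0,8] S   <
  [0,4] NP   <
    [0,3] N   >
      [0,1] "a" : N/PP
      [1,3] PP   <
        [1,2] "river" : N
        [2,3] "the" : PP\N
    [3,4] "gave" : NP\N
  [4,8] S\NP   >
    [4,7] (S\NP)/PP   <
      [4,6] N   >
        [4,5] "here" : N/(NP\N)
        [5,6] "chased" : NP\N
      [6,7] "liked" : ((S\NP)/PP)\N
    [7,8] "slowly" : PP

[0,1] N/PP  lex  "a"
[1,2] N  lex  "river"
[2,3] PP\N  lex  "the"
[1,3] PP  <  k=2
[0,3] N  >  k=1
[3,4] NP\N  lex  "gave"
[0,4] NP  <  k=3
[4,5] N/(NP\N)  lex  "here"
[5,6] NP\N  lex  "chased"
[4,6] N  >  k=5
[6,7] ((S\NP)/PP)\N  lex  "liked"
[4,7] (S\NP)/PP  <  k=6
[7,8] PP  lex  "slowly"
[4,8] S\NP  >  k=7
[0,8] S  <  k=4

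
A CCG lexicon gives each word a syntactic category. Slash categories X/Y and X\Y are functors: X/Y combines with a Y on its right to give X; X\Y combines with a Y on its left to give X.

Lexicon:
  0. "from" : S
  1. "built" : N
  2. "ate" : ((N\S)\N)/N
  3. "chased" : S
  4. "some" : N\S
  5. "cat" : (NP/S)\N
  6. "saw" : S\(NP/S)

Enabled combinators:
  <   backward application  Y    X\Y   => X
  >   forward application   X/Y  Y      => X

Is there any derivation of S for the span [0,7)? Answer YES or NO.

[0,7] S   <
  [0,6] NP/S   <
    [0,5] N   <
      [0,1] "from" : S
      [1,5] N\S   <
        [1,2] "built" : N
        [2,5] (N\S)\N   >
          [2,3] "ate" : ((N\S)\N)/N
          [3,5] N   <
            [3,4] "chased" : S
            [4,5] "some" : N\S
    [5,6] "cat" : (NP/S)\N
  [6,7] "saw" : S\(NP/S)

YES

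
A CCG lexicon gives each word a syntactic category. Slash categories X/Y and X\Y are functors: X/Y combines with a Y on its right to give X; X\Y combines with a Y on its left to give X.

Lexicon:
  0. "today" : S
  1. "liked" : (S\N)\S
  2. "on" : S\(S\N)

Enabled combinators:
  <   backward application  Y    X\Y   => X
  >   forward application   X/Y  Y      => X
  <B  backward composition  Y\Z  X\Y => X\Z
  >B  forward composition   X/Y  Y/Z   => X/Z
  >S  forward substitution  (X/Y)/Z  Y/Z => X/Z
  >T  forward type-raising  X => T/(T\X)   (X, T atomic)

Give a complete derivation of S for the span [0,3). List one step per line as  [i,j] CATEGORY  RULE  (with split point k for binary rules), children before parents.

[0,1] S  lex  "today"
[1,2] (S\N)\S  lex  "liked"
[0,2] S\N  <  k=1
[2,3] S\(S\N)  lex  "on"
[0,3] S  <  k=2

[0,3] S   <
  [0,2] S\N   <
    [0,1] "today" : S
    [1,2] "liked" : (S\N)\S
  [2,3] "on" : S\(S\N)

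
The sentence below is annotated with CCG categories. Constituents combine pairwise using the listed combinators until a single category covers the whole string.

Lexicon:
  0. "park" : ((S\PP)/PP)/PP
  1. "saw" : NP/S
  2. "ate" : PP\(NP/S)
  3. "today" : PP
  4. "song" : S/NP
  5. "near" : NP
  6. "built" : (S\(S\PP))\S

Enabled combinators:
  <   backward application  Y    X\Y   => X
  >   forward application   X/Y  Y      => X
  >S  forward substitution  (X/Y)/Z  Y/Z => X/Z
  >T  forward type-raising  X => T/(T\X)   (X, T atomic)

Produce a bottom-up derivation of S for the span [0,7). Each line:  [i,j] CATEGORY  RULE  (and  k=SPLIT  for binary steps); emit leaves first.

[0,7] S   <
  [0,4] S\PP   >
    [0,3] (S\PP)/PP   >
      [0,1] "park" : ((S\PP)/PP)/PP
      [1,3] PP   <
        [1,2] "saw" : NP/S
        [2,3] "ate" : PP\(NP/S)
    [3,4] "today" : PP
  [4,7] S\(S\PP)   <
    [4,6] S   >
      [4,5] "song" : S/NP
      [5,6] "near" : NP
    [6,7] "built" : (S\(S\PP))\S

[0,1] ((S\PP)/PP)/PP  lex  "park"
[1,2] NP/S  lex  "saw"
[2,3] PP\(NP/S)  lex  "ate"
[1,3] PP  <  k=2
[0,3] (S\PP)/PP  >  k=1
[3,4] PP  lex  "today"
[0,4] S\PP  >  k=3
[4,5] S/NP  lex  "song"
[5,6] NP  lex  "near"
[4,6] S  >  k=5
[6,7] (S\(S\PP))\S  lex  "built"
[4,7] S\(S\PP)  <  k=6
[0,7] S  <  k=4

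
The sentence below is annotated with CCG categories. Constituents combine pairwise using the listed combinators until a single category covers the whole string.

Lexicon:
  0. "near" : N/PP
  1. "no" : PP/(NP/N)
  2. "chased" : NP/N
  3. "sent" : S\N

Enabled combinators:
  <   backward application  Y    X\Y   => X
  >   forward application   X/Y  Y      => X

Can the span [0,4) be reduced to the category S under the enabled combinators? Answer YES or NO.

[0,4] S   <
  [0,3] N   >
    [0,1] "near" : N/PP
    [1,3] PP   >
      [1,2] "no" : PP/(NP/N)
      [2,3] "chased" : NP/N
  [3,4] "sent" : S\N

YES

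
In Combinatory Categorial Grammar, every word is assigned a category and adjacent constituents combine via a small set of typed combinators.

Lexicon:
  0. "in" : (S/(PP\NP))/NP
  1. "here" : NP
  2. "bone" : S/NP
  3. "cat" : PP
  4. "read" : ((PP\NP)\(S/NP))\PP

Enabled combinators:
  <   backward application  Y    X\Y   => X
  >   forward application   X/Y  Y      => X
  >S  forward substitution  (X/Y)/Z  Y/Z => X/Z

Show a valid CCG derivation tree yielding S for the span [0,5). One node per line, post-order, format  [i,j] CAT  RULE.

[0,5] S   >
  [0,2] S/(PP\NP)   >
    [0,1] "in" : (S/(PP\NP))/NP
    [1,2] "here" : NP
  [2,5] PP\NP   <
    [2,3] "bone" : S/NP
    [3,5] (PP\NP)\(S/NP)   <
      [3,4] "cat" : PP
      [4,5] "read" : ((PP\NP)\(S/NP))\PP

[0,1] (S/(PP\NP))/NP  lex  "in"
[1,2] NP  lex  "here"
[0,2] S/(PP\NP)  >  k=1
[2,3] S/NP  lex  "bone"
[3,4] PP  lex  "cat"
[4,5] ((PP\NP)\(S/NP))\PP  lex  "read"
[3,5] (PP\NP)\(S/NP)  <  k=4
[2,5] PP\NP  <  k=3
[0,5] S  >  k=2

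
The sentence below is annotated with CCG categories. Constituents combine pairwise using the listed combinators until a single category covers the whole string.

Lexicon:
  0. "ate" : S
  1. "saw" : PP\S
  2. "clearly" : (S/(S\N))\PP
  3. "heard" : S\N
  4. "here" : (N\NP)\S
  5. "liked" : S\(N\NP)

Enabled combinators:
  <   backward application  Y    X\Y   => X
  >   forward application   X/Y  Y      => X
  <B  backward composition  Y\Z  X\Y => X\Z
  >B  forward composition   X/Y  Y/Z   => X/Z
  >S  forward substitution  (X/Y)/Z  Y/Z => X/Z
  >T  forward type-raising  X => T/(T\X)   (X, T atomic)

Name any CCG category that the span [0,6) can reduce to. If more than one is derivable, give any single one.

[0,6] S   >
  [0,3] S/(S\N)   <
    [0,2] PP   >
      [0,1] PP/(PP\S)   >T
        [0,1] "ate" : S
      [1,2] "saw" : PP\S
    [2,3] "clearly" : (S/(S\N))\PP
  [3,6] S\N   <B
    [3,4] "heard" : S\N
    [4,6] S\S   <B
      [4,5] "here" : (N\NP)\S
      [5,6] "liked" : S\(N\NP)

S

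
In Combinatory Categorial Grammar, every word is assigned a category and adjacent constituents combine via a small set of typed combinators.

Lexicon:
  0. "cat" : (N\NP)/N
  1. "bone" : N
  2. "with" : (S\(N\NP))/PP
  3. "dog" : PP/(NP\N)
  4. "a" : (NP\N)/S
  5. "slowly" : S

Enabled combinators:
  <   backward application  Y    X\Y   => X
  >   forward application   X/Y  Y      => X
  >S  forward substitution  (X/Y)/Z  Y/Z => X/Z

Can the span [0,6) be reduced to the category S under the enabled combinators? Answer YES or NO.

[0,6] S   <
  [0,2] N\NP   >
    [0,1] "cat" : (N\NP)/N
    [1,2] "bone" : N
  [2,6] S\(N\NP)   >
    [2,3] "with" : (S\(N\NP))/PP
    [3,6] PP   >
      [3,4] "dog" : PP/(NP\N)
      [4,6] NP\N   >
        [4,5] "a" : (NP\N)/S
        [5,6] "slowly" : S

YES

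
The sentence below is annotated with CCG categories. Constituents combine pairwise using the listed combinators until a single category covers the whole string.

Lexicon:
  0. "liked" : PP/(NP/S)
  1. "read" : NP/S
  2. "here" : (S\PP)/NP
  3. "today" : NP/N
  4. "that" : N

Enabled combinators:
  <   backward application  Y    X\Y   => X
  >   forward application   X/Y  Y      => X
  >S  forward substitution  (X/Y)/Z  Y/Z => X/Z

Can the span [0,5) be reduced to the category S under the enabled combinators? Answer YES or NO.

[0,5] S   <
  [0,2] PP   >
    [0,1] "liked" : PP/(NP/S)
    [1,2] "read" : NP/S
  [2,5] S\PP   >
    [2,3] "here" : (S\PP)/NP
    [3,5] NP   >
      [3,4] "today" : NP/N
      [4,5] "that" : N

YES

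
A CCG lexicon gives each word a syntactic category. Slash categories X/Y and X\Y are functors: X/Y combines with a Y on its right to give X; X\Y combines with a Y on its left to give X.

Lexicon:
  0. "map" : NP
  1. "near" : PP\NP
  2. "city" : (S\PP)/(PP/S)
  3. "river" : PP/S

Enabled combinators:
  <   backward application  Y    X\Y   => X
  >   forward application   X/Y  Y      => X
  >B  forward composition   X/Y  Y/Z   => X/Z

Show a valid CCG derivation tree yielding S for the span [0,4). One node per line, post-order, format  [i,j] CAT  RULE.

[0,1] NP  lex  "map"
[1,2] PP\NP  lex  "near"
[0,2] PP  <  k=1
[2,3] (S\PP)/(PP/S)  lex  "city"
[3,4] PP/S  lex  "river"
[2,4] S\PP  >  k=3
[0,4] S  <  k=2

[0,4] S   <
  [0,2] PP   <
    [0,1] "map" : NP
    [1,2] "near" : PP\NP
  [2,4] S\PP   >
    [2,3] "city" : (S\PP)/(PP/S)
    [3,4] "river" : PP/S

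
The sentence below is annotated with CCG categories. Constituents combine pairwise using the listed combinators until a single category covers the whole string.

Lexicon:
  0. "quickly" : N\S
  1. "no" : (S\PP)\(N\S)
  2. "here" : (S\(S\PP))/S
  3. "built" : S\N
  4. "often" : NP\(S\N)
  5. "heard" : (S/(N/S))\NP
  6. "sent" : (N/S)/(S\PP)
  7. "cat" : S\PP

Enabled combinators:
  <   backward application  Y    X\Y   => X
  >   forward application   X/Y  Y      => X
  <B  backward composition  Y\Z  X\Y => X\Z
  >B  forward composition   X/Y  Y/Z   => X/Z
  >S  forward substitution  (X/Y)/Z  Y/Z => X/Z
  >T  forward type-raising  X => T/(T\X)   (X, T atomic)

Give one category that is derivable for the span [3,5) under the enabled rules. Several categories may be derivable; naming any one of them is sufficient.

NP

[0,8] S   <
  [0,2] S\PP   <
    [0,1] "quickly" : N\S
    [1,2] "no" : (S\PP)\(N\S)
  [2,8] S\(S\PP)   >
    [2,3] "here" : (S\(S\PP))/S
    [3,8] S   >
      [3,6] S/(N/S)   <
        [3,5] NP   <
          [3,4] "built" : S\N
          [4,5] "often" : NP\(S\N)
        [5,6] "heard" : (S/(N/S))\NP
      [6,8] N/S   >
        [6,7] "sent" : (N/S)/(S\PP)
        [7,8] "cat" : S\PP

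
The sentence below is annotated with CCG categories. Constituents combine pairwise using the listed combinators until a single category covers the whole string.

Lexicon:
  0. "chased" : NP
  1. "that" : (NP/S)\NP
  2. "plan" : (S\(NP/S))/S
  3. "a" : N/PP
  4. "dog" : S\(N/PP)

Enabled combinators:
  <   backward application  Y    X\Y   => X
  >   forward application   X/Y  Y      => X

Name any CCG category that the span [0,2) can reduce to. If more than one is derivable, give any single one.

[0,5] S   <
  [0,2] NP/S   <
    [0,1] "chased" : NP
    [1,2] "that" : (NP/S)\NP
  [2,5] S\(NP/S)   >
    [2,3] "plan" : (S\(NP/S))/S
    [3,5] S   <
      [3,4] "a" : N/PP
      [4,5] "dog" : S\(N/PP)

NP/S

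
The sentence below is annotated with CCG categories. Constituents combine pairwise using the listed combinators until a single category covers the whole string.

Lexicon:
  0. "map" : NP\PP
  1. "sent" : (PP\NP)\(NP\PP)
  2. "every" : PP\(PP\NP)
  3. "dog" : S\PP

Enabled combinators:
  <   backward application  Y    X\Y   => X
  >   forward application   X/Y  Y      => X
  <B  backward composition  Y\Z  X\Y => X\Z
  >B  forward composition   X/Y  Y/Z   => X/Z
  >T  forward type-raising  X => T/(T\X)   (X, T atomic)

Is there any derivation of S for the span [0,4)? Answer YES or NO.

YES

[0,4] S   <
  [0,3] PP   <
    [0,2] PP\NP   <
      [0,1] "map" : NP\PP
      [1,2] "sent" : (PP\NP)\(NP\PP)
    [2,3] "every" : PP\(PP\NP)
  [3,4] "dog" : S\PP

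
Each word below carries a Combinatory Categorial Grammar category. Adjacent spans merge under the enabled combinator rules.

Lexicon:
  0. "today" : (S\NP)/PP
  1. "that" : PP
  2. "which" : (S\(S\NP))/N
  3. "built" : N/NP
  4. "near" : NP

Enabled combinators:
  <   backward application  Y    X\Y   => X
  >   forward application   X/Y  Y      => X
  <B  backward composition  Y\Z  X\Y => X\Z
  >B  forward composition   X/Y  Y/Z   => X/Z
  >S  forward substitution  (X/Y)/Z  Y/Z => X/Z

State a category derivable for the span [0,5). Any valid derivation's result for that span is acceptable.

S

[0,5] S   <
  [0,2] S\NP   >
    [0,1] "today" : (S\NP)/PP
    [1,2] "that" : PP
  [2,5] S\(S\NP)   >
    [2,3] "which" : (S\(S\NP))/N
    [3,5] N   >
      [3,4] "built" : N/NP
      [4,5] "near" : NP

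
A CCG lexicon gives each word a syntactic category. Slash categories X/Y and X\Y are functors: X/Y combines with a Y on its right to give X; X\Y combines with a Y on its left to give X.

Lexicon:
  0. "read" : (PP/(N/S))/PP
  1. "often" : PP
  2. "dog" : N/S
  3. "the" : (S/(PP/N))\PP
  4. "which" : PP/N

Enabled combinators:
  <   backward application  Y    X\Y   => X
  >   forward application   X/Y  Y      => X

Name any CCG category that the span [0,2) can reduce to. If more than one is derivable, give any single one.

PP/(N/S)

[0,5] S   >
  [0,4] S/(PP/N)   <
    [0,3] PP   >
      [0,2] PP/(N/S)   >
        [0,1] "read" : (PP/(N/S))/PP
        [1,2] "often" : PP
      [2,3] "dog" : N/S
    [3,4] "the" : (S/(PP/N))\PP
  [4,5] "which" : PP/N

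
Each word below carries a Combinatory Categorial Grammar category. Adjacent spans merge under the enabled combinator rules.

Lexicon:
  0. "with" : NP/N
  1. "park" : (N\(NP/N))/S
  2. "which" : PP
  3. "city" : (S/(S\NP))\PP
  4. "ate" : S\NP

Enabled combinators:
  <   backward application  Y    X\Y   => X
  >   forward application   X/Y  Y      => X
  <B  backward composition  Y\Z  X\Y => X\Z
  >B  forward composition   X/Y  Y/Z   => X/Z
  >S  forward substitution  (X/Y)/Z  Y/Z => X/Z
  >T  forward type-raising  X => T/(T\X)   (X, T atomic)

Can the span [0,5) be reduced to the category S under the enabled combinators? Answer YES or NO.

NO

NP/N (N\(NP/N))/S PP (S/(S\NP))\PP S\NP
CKY chart[0,5] = {N, N/(N\N), NP/(NP\N), PP/(PP\N), S/(S\N)}; S ∉ chart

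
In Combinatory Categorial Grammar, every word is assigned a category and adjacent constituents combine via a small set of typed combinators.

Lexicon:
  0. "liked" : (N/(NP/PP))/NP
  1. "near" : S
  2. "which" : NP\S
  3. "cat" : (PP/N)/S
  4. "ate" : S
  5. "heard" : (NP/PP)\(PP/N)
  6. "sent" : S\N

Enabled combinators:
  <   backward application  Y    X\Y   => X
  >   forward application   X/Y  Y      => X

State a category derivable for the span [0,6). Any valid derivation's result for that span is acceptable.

N

[0,7] S   <
  [0,6] N   >
    [0,3] N/(NP/PP)   >
      [0,1] "liked" : (N/(NP/PP))/NP
      [1,3] NP   <
        [1,2] "near" : S
        [2,3] "which" : NP\S
    [3,6] NP/PP   <
      [3,5] PP/N   >
        [3,4] "cat" : (PP/N)/S
        [4,5] "ate" : S
      [5,6] "heard" : (NP/PP)\(PP/N)
  [6,7] "sent" : S\N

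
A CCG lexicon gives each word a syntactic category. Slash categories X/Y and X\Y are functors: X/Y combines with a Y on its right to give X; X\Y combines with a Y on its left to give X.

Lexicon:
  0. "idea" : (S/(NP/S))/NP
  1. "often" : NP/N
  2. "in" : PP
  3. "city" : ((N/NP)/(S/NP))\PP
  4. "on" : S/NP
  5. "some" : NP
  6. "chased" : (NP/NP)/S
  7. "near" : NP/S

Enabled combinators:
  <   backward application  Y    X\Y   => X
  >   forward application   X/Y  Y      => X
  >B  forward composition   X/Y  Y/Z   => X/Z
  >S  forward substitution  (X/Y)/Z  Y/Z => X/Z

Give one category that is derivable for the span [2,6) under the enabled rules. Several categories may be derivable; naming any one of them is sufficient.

N

[0,8] S   >
  [0,6] S/(NP/S)   >
    [0,1] "idea" : (S/(NP/S))/NP
    [1,6] NP   >
      [1,2] "often" : NP/N
      [2,6] N   >
        [2,5] N/NP   >
          [2,4] (N/NP)/(S/NP)   <
            [2,3] "in" : PP
            [3,4] "city" : ((N/NP)/(S/NP))\PP
          [4,5] "on" : S/NP
        [5,6] "some" : NP
  [6,8] NP/S   >S
    [6,7] "chased" : (NP/NP)/S
    [7,8] "near" : NP/S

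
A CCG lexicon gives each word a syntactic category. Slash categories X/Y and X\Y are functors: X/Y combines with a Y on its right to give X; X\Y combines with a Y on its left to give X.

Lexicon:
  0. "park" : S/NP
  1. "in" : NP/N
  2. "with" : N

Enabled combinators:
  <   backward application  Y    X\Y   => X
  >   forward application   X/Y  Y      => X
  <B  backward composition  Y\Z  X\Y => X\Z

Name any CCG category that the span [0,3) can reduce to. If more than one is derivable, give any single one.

S

[0,3] S   >
  [0,1] "park" : S/NP
  [1,3] NP   >
    [1,2] "in" : NP/N
    [2,3] "with" : N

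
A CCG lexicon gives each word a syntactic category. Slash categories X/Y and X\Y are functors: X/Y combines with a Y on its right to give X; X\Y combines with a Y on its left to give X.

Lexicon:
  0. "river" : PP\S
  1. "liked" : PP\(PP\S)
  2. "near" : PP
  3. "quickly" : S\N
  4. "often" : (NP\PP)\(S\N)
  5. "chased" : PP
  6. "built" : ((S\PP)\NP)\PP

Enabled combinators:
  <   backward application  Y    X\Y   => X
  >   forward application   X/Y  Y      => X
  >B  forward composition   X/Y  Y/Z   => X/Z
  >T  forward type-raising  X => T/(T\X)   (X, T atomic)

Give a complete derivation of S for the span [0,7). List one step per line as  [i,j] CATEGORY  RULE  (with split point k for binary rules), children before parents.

[0,1] PP\S  lex  "river"
[1,2] PP\(PP\S)  lex  "liked"
[0,2] PP  <  k=1
[2,3] PP  lex  "near"
[3,4] S\N  lex  "quickly"
[4,5] (NP\PP)\(S\N)  lex  "often"
[3,5] NP\PP  <  k=4
[2,5] NP  <  k=3
[5,6] PP  lex  "chased"
[6,7] ((S\PP)\NP)\PP  lex  "built"
[5,7] (S\PP)\NP  <  k=6
[2,7] S\PP  <  k=5
[0,7] S  <  k=2

[0,7] S   <
  [0,2] PP   <
    [0,1] "river" : PP\S
    [1,2] "liked" : PP\(PP\S)
  [2,7] S\PP   <
    [2,5] NP   <
      [2,3] "near" : PP
      [3,5] NP\PP   <
        [3,4] "quickly" : S\N
        [4,5] "often" : (NP\PP)\(S\N)
    [5,7] (S\PP)\NP   <
      [5,6] "chased" : PP
      [6,7] "built" : ((S\PP)\NP)\PP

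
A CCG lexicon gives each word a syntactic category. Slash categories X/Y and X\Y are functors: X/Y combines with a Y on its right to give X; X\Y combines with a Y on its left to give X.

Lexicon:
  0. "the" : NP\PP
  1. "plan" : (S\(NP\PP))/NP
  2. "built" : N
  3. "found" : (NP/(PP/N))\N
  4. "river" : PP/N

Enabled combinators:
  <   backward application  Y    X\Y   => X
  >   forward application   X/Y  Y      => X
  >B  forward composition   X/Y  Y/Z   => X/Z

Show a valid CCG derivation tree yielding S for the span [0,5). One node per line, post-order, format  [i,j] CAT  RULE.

[0,5] S   <
  [0,1] "the" : NP\PP
  [1,5] S\(NP\PP)   >
    [1,2] "plan" : (S\(NP\PP))/NP
    [2,5] NP   >
      [2,4] NP/(PP/N)   <
        [2,3] "built" : N
        [3,4] "found" : (NP/(PP/N))\N
      [4,5] "river" : PP/N

[0,1] NP\PP  lex  "the"
[1,2] (S\(NP\PP))/NP  lex  "plan"
[2,3] N  lex  "built"
[3,4] (NP/(PP/N))\N  lex  "found"
[2,4] NP/(PP/N)  <  k=3
[4,5] PP/N  lex  "river"
[2,5] NP  >  k=4
[1,5] S\(NP\PP)  >  k=2
[0,5] S  <  k=1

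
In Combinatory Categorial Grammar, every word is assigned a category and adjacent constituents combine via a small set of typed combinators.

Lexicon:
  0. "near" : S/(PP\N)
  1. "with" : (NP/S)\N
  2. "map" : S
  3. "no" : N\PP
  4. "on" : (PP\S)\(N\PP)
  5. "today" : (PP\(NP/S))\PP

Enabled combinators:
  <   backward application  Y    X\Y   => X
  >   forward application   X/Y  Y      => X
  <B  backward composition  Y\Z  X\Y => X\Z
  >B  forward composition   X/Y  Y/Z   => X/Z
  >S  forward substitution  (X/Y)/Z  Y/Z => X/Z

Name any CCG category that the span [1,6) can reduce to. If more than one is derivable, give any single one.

PP\N

[0,6] S   >
  [0,1] "near" : S/(PP\N)
  [1,6] PP\N   <B
    [1,2] "with" : (NP/S)\N
    [2,6] PP\(NP/S)   <
      [2,5] PP   <
        [2,3] "map" : S
        [3,5] PP\S   <
          [3,4] "no" : N\PP
          [4,5] "on" : (PP\S)\(N\PP)
      [5,6] "today" : (PP\(NP/S))\PP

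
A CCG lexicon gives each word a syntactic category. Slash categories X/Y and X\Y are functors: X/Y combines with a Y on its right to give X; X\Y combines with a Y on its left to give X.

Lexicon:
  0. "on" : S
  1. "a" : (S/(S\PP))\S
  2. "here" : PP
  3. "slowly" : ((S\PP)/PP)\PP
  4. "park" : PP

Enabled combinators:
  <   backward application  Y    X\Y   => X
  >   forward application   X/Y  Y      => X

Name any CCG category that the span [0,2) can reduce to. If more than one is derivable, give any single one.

S/(S\PP)

[0,5] S   >
  [0,2] S/(S\PP)   <
    [0,1] "on" : S
    [1,2] "a" : (S/(S\PP))\S
  [2,5] S\PP   >
    [2,4] (S\PP)/PP   <
      [2,3] "here" : PP
      [3,4] "slowly" : ((S\PP)/PP)\PP
    [4,5] "park" : PP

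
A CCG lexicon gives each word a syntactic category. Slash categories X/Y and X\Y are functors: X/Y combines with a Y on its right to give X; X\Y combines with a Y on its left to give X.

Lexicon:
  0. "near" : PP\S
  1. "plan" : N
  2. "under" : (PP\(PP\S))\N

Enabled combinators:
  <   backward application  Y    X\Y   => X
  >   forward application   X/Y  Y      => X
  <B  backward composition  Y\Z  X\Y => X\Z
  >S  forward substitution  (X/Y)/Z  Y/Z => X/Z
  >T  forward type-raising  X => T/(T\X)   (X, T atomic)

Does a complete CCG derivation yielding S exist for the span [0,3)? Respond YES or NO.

PP\S N (PP\(PP\S))\N
CKY chart[0,3] = {N/(N\PP), NP/(NP\PP), PP, PP/(PP\PP), S/(S\PP)}; S ∉ chart

NO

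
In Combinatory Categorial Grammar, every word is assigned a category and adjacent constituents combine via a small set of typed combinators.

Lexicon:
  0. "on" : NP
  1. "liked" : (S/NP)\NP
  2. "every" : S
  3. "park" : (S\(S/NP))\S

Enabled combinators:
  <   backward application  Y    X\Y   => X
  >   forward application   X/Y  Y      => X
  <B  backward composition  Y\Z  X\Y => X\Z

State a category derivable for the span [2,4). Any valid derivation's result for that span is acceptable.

S\(S/NP)

[0,4] S   <
  [0,2] S/NP   <
    [0,1] "on" : NP
    [1,2] "liked" : (S/NP)\NP
  [2,4] S\(S/NP)   <
    [2,3] "every" : S
    [3,4] "park" : (S\(S/NP))\S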